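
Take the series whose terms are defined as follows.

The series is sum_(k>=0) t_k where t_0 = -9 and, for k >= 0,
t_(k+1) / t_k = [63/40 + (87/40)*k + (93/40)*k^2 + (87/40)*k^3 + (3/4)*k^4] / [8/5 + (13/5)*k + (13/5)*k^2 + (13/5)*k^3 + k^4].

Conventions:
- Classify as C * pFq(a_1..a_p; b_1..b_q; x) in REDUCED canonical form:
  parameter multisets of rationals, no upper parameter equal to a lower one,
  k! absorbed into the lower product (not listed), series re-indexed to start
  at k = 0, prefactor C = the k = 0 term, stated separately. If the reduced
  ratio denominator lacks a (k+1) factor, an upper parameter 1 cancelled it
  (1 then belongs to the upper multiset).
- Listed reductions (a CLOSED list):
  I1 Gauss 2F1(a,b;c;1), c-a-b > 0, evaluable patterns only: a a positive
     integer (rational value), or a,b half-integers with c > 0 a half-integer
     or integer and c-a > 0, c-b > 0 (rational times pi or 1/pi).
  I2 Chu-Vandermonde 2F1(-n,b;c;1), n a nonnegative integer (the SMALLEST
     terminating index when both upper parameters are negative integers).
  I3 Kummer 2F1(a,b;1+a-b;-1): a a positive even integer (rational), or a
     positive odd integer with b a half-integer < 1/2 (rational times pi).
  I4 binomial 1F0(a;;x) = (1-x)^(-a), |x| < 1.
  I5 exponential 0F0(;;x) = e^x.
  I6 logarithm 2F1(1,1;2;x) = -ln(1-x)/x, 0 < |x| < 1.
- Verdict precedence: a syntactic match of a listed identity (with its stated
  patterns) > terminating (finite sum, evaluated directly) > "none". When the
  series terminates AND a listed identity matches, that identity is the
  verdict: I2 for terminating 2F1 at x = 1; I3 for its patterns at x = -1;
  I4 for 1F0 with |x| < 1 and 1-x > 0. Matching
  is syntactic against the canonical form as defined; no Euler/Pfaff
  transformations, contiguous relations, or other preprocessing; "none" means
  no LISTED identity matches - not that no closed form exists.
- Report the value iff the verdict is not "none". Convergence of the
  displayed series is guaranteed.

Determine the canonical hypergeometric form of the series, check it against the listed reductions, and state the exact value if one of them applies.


x = 3/4 here; the reduced form reads 2F1, upper {7/5, 3/2}, lower {8/5}, C = -9. Verdict: no listed reduction: x = 3/4 and upper {7/5, 3/2} fail every I1-I6 pattern.

First insight: t_0 being -9, cancel k^2 + 1 from the displayed ratio first; then C = -9.
Term ratio: r(k) = (3/4) * (k+7/5) (k+3/2) / [(k+8/5) (k+1)] - rational in k, leading ratio (3/4); with t_0 = -9, classification follows.


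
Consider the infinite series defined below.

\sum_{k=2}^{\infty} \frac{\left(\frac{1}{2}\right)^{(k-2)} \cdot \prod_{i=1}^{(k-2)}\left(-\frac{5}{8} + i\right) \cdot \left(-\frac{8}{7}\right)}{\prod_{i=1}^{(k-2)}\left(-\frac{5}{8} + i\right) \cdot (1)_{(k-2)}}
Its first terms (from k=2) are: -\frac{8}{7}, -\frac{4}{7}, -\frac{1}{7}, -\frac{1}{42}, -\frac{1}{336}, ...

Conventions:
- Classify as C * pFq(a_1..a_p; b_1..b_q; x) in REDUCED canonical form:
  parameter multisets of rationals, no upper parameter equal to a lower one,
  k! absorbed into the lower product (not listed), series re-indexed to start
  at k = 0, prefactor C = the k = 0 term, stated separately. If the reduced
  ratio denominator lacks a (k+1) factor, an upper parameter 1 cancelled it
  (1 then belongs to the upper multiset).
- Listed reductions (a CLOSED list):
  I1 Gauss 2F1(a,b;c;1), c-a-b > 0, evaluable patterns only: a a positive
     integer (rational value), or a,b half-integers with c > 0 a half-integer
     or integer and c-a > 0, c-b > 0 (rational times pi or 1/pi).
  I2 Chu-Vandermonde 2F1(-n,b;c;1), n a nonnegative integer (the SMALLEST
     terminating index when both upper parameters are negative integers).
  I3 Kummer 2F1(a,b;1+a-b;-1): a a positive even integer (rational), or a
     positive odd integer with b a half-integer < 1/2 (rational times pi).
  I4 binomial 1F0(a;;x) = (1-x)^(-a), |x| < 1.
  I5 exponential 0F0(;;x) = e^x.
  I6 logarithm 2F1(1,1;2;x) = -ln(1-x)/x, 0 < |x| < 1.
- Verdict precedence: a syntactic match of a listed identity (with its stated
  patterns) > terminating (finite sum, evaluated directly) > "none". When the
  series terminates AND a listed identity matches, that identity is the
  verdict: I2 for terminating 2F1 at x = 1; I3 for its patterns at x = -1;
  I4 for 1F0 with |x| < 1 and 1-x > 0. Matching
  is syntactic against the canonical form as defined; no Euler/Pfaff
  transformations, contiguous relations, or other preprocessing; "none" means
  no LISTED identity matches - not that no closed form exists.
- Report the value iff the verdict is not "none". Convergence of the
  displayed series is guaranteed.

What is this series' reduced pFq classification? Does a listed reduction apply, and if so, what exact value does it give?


Key observation: x = \frac{1}{2} and (1)_k (prefactor -8/7) is k! itself.
Ratio: r(k) = \frac{1}{2} * 1 / [(k+1)] - poly over poly, x = \frac{1}{2} from leading terms; C = -\frac{8}{7} at k = 0.

x = \frac{1}{2} here; the reduced form reads 0F0, upper {-}, lower {-}, C = -\frac{8}{7}. Verdict (x = \frac{1}{2}): the I5 exponential reduction applies (the 0F0 exponential series at x = \frac{1}{2}). Sum: \left(-\frac{8}{7}\right) \cdot e^{\frac{1}{2}}.


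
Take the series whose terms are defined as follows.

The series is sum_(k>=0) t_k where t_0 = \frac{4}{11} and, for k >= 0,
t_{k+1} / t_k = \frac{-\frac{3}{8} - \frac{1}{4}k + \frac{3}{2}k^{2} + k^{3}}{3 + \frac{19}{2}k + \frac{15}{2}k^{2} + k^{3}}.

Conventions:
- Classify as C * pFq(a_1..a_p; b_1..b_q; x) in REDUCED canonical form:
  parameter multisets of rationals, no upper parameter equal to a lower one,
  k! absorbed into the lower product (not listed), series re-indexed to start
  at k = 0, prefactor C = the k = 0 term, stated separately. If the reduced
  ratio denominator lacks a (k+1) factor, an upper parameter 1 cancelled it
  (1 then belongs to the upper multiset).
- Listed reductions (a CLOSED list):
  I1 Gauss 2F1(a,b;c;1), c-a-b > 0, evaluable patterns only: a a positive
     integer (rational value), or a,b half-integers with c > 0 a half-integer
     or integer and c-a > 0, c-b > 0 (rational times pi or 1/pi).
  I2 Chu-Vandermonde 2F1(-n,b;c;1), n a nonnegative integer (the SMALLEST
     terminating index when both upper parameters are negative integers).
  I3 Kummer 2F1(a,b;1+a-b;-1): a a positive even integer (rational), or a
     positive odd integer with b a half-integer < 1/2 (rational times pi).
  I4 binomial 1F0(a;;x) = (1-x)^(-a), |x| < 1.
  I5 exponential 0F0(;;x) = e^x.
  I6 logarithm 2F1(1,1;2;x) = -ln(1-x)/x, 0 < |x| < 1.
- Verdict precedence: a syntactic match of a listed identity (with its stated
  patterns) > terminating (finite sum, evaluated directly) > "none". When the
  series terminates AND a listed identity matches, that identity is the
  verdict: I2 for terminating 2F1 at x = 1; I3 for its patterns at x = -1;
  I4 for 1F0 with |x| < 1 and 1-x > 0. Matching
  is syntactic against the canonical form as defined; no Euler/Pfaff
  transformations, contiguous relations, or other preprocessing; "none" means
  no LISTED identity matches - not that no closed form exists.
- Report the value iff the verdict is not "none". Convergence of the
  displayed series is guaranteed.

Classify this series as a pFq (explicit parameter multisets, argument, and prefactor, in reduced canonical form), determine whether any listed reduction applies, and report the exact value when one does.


This is \frac{4}{11} * 2F1(-\frac{1}{2}, \frac{3}{2}; 6; 1) in reduced canonical form. Verdict: this is the half-integer Gauss pattern (I1) (x = 1; upper {-\frac{1}{2}, \frac{3}{2}} half-integers, c = 6 in the evaluable pattern). Exact value: \frac{262144}{266805} / \pi.

Key step: t_0 being \frac{4}{11}, cancel k + 1/2 from the displayed ratio first; then prefactor 4/11.
Term ratio: r(k) = 1 * (k-\frac{1}{2}) (k+\frac{3}{2}) / [(k+6) (k+1)] ; factor over Q: parameters, x = 1, and C = \frac{4}{11}.


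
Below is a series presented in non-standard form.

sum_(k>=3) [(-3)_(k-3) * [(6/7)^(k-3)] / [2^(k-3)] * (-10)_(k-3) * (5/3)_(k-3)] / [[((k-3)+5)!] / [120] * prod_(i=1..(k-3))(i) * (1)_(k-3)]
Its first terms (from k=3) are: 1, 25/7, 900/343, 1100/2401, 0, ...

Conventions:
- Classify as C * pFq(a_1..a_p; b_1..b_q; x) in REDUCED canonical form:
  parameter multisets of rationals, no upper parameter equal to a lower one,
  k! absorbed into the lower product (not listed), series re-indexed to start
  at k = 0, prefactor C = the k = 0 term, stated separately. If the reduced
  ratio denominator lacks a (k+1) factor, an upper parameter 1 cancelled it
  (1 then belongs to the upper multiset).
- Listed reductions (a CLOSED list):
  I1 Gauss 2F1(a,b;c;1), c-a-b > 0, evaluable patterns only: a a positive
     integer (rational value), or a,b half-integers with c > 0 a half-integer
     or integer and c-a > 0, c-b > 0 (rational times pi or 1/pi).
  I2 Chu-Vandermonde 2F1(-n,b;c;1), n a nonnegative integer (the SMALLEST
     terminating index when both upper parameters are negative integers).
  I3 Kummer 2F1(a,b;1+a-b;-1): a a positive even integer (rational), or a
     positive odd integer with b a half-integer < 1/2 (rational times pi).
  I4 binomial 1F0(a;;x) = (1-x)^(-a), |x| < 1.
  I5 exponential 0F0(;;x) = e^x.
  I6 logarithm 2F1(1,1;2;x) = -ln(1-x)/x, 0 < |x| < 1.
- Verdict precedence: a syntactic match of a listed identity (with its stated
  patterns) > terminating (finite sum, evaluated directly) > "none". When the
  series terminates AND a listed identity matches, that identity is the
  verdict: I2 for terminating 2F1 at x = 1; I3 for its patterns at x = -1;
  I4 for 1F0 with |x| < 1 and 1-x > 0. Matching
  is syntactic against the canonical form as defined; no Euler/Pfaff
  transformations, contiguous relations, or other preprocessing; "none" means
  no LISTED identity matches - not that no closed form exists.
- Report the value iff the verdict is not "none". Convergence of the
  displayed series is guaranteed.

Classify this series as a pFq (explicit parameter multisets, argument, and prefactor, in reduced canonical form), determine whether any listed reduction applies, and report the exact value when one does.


Prefactor 1, argument 3/7: 3F2 with upper {-10, -3, 5/3} over lower {1, 6}. Verdict: terminating - the sum ends at index 3 because -3 is a negative integer; exact evaluation follows. Sum: 18376/2401.

The tell: with t_0 = 1, the product of the first k integers (C = 1) is k!.
Ratio: r(k) = (3/7) * (k-10) (k-3) (k+5/3) / [(k+1) (k+6) (k+1)] - rational in k. x = (3/7); t_0 = 1; negate the roots.


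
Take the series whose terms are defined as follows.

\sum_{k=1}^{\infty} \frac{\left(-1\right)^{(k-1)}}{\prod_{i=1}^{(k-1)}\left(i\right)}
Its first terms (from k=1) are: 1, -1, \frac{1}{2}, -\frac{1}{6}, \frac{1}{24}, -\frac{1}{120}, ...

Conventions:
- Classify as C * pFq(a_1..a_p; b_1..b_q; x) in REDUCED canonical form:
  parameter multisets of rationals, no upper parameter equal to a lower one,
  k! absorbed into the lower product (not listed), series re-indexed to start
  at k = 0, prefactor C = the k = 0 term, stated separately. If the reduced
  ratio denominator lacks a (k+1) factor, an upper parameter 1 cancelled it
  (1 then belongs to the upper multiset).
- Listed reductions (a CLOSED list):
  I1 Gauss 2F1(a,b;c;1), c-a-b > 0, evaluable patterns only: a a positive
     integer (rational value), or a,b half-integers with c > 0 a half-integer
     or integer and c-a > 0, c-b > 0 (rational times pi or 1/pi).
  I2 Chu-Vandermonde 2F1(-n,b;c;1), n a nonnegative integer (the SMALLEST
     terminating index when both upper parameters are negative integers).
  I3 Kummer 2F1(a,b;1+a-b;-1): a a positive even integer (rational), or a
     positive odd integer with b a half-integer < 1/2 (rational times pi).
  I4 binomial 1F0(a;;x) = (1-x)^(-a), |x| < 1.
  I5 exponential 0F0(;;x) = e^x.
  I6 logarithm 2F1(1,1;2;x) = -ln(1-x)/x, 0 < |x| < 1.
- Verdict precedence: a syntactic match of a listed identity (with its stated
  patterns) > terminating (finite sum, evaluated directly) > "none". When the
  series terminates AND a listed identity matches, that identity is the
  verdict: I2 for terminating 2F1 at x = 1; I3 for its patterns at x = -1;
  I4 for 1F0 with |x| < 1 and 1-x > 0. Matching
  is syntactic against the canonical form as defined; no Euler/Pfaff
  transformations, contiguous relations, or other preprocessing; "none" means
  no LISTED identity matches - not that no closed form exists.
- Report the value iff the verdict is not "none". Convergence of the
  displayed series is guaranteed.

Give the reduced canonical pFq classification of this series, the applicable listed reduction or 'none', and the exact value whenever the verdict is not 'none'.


Prefactor 1, argument -1: 0F0 with upper {-} over lower {-}. Verdict: this is the I5 exponential reduction (the 0F0 exponential series at x = -1). Hence: e^{-1}.

The tell: t_0 = 1 here, and the product of the first k integers (prefactor 1) is k!.
Adjacent-term ratio: r(k) = -1 * 1 / [(k+1)] - rational in k, leading ratio -1; with t_0 = 1, classification follows.


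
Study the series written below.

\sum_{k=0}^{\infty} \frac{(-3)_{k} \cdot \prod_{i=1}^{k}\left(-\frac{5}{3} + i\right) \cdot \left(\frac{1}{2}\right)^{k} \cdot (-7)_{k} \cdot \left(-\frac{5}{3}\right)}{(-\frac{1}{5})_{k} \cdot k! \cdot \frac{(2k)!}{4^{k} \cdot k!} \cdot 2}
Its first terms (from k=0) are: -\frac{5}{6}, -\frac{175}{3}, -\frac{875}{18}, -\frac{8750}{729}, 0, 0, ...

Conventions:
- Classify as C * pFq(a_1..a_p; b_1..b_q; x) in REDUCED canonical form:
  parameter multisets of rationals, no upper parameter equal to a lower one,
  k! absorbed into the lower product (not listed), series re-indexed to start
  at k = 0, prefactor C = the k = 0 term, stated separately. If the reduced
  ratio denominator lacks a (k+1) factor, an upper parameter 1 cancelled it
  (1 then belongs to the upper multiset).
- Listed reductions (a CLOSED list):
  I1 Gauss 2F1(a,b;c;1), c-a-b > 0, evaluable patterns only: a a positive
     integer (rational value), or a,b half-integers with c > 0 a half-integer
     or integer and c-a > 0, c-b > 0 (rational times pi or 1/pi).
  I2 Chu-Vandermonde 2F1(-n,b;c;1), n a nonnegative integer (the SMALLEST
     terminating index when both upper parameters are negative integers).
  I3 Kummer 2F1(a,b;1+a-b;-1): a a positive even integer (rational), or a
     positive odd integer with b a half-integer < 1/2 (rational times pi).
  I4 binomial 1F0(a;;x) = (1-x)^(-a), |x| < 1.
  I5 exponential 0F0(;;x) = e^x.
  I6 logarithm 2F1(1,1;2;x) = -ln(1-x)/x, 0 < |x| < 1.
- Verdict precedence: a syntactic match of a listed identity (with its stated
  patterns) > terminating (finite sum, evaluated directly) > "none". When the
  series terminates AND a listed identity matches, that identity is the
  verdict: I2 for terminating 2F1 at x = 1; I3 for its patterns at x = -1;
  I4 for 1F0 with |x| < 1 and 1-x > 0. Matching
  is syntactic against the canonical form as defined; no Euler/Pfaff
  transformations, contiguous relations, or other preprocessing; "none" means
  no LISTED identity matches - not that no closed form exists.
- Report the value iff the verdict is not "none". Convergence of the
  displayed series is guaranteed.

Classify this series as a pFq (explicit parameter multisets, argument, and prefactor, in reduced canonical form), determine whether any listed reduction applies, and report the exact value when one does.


Canonical form: C = -\frac{5}{6} times 3F2 with upper {-7, -3, -\frac{2}{3}}, lower {-\frac{1}{5}, \frac{1}{2}}, x = \frac{1}{2}. Verdict: terminating. With -3 upstairs the series is a 4-term polynomial sum; evaluated term by term. Value: -\frac{87320}{729}.

First insight: t_0 = -\frac{5}{6} here, and the lower (2k)!/(4^k k!) block (C = -5/6) is (1/2)_k.
Consecutive-term ratio: r(k) = \frac{1}{2} * (k-7) (k-3) (k-\frac{2}{3}) / [(k-\frac{1}{5}) (k+\frac{1}{2}) (k+1)] - rational in k. x = \frac{1}{2}; t_0 = -\frac{5}{6}; negate the roots.


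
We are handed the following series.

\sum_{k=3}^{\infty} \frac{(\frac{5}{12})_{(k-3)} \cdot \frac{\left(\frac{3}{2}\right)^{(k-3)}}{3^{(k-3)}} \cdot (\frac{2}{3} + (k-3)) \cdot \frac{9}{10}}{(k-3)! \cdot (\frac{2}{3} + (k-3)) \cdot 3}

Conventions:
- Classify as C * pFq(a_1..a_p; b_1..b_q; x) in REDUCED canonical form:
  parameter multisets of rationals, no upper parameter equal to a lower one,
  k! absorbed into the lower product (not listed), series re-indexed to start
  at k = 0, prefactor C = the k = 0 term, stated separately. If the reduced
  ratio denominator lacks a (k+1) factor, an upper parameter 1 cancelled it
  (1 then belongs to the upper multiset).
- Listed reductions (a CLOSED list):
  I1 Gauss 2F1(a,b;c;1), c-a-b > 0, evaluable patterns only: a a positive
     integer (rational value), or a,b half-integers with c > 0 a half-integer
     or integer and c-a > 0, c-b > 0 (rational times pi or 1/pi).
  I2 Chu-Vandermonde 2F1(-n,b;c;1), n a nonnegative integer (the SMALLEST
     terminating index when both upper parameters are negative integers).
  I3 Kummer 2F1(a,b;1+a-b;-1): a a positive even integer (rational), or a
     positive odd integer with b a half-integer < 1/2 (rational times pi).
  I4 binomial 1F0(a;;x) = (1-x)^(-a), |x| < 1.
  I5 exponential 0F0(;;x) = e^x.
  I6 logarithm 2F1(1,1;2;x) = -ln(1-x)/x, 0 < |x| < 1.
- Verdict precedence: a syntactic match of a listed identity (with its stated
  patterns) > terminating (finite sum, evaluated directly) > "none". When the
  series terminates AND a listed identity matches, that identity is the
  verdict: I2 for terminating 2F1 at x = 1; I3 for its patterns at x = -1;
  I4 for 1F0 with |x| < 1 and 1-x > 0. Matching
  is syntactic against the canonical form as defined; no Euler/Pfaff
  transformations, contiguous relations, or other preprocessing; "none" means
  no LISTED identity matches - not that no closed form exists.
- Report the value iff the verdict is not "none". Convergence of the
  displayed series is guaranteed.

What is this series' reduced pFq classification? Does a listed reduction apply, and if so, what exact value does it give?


With C = \frac{3}{10}: the canonical form is 1F0(\frac{5}{12}; -; \frac{1}{2}). Verdict at x = \frac{1}{2}: the I4 binomial reduction matches (the 1F0 binomial series: exponent -5/12, x = \frac{1}{2}). Sum: \frac{3}{10} \cdot \left(\frac{1}{2}\right)^{-\frac{5}{12}}.

Key step: from the first term \frac{3}{10}: the constant factors (prefactor 3/10) combine into one prefactor.
Adjacent-term ratio: r(k) = \frac{1}{2} * (k+\frac{5}{12}) / [(k+1)] - rational in k, leading ratio \frac{1}{2}; with t_0 = \frac{3}{10}, classification follows.


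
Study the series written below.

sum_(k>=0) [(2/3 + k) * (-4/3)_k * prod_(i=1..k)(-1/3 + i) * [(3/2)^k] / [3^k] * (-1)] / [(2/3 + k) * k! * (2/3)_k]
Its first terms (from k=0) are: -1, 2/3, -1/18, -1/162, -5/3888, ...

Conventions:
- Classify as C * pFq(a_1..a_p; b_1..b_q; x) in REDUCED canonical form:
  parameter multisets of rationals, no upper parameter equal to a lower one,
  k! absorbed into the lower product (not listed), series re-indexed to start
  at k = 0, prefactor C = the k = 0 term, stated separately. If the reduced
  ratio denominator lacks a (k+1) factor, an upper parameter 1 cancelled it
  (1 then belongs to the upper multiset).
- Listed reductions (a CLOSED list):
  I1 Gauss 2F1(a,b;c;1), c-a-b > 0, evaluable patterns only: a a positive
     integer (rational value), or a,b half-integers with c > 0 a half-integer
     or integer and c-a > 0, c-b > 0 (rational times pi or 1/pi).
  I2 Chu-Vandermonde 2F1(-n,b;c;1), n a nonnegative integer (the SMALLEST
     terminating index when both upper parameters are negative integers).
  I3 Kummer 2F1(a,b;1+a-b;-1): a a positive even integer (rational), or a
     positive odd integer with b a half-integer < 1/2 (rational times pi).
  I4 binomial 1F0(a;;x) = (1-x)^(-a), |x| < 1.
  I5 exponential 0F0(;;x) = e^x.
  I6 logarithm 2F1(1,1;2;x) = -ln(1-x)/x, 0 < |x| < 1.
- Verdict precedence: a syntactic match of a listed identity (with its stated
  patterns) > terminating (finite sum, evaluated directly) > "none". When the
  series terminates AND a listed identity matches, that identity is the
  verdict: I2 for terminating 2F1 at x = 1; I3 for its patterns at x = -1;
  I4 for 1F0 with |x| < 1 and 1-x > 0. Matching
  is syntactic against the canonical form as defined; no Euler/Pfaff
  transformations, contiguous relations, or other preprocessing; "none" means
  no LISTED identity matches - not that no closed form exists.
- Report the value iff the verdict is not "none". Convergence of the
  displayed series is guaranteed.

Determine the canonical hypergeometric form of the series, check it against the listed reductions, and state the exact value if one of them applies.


Canonical form: C = -1 times 1F0 with upper {-4/3}, lower {-}, x = 1/2. Verdict: binomial (I4) fires (the 1F0 binomial series: exponent 4/3, x = 1/2). Its exact value is (-1) * (1/2)^(4/3).

The tell: t_0 being -1, the parameter 2/3 appears in both the upper and lower lists and cancels (alongside the other common factor).
Adjacent-term ratio: r(k) = (1/2) * (k-4/3) / [(k+1)] - rational in k. x = (1/2); t_0 = -1; negate the roots.


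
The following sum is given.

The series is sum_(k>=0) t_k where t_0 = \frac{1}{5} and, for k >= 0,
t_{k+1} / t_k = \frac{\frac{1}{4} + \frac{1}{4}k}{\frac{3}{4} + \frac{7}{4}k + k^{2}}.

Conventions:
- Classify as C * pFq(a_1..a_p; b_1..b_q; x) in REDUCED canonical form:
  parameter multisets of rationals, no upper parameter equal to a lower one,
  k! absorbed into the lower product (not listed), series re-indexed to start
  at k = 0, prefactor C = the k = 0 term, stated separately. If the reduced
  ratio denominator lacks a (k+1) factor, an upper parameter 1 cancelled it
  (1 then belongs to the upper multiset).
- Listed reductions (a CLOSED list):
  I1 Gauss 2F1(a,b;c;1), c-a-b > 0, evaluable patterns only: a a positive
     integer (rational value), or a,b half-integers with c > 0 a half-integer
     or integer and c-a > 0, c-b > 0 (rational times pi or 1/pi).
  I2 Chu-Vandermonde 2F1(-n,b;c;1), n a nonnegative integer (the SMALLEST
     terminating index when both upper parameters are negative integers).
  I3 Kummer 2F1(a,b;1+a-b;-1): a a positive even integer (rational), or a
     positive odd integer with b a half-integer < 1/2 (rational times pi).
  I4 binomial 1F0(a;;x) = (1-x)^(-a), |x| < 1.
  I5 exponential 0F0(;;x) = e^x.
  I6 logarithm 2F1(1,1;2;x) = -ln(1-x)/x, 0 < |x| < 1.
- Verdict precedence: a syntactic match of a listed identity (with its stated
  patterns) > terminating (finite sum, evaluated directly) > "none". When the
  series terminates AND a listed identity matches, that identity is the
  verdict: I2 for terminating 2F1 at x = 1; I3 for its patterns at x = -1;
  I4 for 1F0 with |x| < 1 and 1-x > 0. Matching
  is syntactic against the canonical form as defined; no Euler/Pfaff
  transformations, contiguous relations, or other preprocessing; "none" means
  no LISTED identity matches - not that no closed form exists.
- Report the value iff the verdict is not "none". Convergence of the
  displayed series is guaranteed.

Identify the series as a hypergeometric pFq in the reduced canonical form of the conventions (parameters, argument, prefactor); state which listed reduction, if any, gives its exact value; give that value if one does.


Reduced: x = \frac{1}{4}, 1F1, upper = {1}, lower = {\frac{3}{4}}, C = \frac{1}{5}. Verdict: none - at argument \frac{1}{4} the multisets {1} ; {\frac{3}{4}} match no listed identity.

Key observation: t_0 = \frac{1}{5} here, and roots of the ratio polynomials (C = 1/5) are the negated parameters.
Ratio: r(k) = \frac{1}{4} * (k+1) / [(k+\frac{3}{4}) (k+1)] ; factor over Q: parameters, x = \frac{1}{4}, and C = \frac{1}{5}.


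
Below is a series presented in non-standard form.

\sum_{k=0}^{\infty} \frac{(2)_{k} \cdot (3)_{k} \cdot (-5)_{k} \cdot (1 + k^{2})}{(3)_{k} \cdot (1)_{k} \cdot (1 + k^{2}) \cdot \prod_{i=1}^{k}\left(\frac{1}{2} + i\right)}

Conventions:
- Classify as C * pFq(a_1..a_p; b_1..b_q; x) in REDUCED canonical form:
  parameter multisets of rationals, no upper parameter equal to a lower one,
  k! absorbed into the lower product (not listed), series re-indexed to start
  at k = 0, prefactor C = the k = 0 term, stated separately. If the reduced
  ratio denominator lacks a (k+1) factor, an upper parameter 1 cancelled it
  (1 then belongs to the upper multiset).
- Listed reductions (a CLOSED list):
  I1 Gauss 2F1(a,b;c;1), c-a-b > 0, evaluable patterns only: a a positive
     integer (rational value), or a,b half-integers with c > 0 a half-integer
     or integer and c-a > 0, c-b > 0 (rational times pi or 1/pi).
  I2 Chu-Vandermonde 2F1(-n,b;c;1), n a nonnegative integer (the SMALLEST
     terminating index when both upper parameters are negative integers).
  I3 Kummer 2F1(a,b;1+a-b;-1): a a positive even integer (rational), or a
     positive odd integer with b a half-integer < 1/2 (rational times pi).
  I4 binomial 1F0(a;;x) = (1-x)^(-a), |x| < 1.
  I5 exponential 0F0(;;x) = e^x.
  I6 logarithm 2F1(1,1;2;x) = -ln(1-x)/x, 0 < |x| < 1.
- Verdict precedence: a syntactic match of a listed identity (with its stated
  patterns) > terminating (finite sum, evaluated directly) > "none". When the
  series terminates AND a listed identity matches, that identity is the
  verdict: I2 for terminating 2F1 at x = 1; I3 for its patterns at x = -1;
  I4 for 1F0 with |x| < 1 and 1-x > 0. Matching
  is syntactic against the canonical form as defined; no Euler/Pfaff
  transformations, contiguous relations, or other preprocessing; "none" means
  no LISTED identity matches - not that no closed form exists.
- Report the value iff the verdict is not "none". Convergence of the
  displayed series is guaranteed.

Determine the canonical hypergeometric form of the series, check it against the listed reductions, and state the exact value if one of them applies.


Canonical form: C = 1 times 2F1 with upper {-5, 2}, lower {\frac{3}{2}}, x = 1. Verdict: the Chu-Vandermonde identity I2 fires (terminating 2F1 at x = 1 with n = 5, b = 2, c = \frac{3}{2}). Its exact value is -\frac{1}{99}.

Structural cue: t_0 = 1 here, and k^2 + 1 divides numerator and denominator alike; prefactor 1 after cancelling.
Ratio: r(k) = 1 * (k-5) (k+2) / [(k+\frac{3}{2}) (k+1)] - rational in k. x = 1; t_0 = 1; negate the roots.


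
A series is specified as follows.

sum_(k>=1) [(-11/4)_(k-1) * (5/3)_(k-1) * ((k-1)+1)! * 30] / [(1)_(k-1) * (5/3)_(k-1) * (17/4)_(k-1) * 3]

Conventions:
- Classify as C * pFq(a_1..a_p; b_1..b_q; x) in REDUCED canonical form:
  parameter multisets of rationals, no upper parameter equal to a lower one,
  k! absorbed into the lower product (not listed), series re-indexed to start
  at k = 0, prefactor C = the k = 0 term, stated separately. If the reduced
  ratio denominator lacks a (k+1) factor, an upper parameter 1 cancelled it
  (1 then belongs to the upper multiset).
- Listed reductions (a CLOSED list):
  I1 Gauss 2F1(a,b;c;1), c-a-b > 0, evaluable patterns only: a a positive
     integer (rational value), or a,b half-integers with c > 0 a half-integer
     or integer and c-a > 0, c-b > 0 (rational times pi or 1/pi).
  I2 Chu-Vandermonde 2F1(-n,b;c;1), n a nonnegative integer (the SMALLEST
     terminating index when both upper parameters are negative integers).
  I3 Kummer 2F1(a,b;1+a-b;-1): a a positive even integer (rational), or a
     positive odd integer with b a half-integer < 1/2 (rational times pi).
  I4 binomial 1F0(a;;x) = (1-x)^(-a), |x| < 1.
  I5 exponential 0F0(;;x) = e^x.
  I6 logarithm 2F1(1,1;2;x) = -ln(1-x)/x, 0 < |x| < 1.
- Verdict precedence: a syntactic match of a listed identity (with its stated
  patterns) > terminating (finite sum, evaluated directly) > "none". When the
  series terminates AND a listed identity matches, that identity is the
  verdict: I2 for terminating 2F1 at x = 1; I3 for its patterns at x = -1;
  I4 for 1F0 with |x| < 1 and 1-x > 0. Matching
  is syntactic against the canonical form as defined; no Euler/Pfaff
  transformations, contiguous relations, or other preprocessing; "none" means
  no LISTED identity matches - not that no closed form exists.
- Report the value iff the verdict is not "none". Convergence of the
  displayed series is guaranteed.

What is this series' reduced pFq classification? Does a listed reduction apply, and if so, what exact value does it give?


With C = 10: the canonical form is 2F1(-11/4, 2; 17/4; 1). Verdict: Gauss (I1, integer-parameter pattern) matches (x = 1: the Gamma ratio telescopes since c-a-b = 5 > 0 and a = 2 in Z>0). Exact value: 39/16.

First insight: with t_0 = 10, the factorial ratio (C = 10) (k+a-1)!/(a-1)! is a rising factorial (a)_k.
Step ratio: r(k) = 1 * (k-11/4) (k+2) / [(k+17/4) (k+1)] - rational; roots negated = parameters, x = 1, C = 10.


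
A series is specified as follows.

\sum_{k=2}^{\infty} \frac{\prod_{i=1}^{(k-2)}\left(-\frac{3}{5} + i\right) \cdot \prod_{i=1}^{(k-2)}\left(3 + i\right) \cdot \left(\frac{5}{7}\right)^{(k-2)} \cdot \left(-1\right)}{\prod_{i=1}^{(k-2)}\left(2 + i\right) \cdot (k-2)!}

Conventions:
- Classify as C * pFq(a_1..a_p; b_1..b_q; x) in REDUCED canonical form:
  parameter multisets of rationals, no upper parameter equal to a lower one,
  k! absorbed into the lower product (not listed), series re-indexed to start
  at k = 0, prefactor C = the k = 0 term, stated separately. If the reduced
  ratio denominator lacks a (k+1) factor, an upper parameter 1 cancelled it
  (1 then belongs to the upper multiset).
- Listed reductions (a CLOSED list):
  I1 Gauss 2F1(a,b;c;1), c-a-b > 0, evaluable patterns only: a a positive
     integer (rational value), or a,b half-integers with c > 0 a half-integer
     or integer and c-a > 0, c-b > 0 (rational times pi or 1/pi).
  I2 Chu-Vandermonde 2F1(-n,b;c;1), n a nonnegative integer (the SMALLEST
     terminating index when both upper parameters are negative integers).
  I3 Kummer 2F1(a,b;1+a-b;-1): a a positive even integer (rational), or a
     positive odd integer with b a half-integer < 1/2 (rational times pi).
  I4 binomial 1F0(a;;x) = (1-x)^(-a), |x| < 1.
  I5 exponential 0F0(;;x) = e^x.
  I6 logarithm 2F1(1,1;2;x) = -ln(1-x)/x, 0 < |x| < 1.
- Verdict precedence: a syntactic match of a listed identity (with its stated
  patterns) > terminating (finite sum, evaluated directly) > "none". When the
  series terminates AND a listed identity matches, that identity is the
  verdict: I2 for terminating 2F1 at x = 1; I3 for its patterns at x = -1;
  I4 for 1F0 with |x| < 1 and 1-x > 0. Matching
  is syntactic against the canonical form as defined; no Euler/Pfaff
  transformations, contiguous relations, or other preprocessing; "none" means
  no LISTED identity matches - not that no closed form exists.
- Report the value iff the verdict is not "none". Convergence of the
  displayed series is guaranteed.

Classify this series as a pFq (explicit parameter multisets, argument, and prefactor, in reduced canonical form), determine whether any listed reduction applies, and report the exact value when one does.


x = \frac{5}{7} here; the reduced form reads 2F1, upper {\frac{2}{5}, 4}, lower {3}, C = -1. Verdict: no listed reduction: x = \frac{5}{7} and upper {\frac{2}{5}, 4} fail every I1-I6 pattern.

The tell: t_0 being -1, the lower running product (prefactor -1) is a rising factorial.
Consecutive-term ratio: r(k) = \frac{5}{7} * (k+\frac{2}{5}) (k+4) / [(k+3) (k+1)] - rational; roots negated = parameters, x = \frac{5}{7}, C = -1.


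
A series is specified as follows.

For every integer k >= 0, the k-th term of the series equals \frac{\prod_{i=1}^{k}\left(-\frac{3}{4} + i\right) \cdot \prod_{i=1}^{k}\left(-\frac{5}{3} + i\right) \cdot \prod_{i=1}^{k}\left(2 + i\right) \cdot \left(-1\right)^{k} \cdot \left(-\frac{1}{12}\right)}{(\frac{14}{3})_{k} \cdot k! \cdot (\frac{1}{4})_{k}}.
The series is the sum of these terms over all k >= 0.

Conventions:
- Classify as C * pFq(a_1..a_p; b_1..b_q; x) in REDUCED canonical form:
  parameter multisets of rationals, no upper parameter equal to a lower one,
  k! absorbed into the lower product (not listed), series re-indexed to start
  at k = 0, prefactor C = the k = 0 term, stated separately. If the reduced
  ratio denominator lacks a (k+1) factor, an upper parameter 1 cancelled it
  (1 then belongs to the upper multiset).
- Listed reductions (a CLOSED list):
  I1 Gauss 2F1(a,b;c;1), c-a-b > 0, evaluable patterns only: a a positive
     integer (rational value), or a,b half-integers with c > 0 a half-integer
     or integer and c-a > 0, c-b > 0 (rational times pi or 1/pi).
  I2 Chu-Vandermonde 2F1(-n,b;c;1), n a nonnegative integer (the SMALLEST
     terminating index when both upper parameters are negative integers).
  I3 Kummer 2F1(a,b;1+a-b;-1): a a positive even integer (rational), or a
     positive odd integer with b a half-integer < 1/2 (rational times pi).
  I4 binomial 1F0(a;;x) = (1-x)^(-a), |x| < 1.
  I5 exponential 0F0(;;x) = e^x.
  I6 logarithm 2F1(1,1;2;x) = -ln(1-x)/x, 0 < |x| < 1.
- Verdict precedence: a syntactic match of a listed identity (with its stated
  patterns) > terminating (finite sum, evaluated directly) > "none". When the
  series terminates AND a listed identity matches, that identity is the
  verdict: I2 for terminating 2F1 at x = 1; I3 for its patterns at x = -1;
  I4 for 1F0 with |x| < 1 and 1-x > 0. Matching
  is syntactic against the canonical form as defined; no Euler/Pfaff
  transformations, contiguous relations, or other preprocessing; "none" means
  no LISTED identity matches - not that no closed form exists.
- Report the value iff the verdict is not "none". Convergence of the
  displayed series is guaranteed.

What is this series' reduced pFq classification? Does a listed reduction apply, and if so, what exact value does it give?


This is -\frac{1}{12} * 2F1(-\frac{2}{3}, 3; \frac{14}{3}; -1) in reduced canonical form. Verdict: none. No listed pattern accepts 2F1(-\frac{2}{3}, 3; \frac{14}{3}; -1).

First insight: t_0 = -\frac{1}{12} here, and the parameter 1/4 appears in both the upper and lower lists and cancels.
Ratio: r(k) = -1 * (k-\frac{2}{3}) (k+3) / [(k+\frac{14}{3}) (k+1)] - rational in k. x = -1; t_0 = -\frac{1}{12}; negate the roots.


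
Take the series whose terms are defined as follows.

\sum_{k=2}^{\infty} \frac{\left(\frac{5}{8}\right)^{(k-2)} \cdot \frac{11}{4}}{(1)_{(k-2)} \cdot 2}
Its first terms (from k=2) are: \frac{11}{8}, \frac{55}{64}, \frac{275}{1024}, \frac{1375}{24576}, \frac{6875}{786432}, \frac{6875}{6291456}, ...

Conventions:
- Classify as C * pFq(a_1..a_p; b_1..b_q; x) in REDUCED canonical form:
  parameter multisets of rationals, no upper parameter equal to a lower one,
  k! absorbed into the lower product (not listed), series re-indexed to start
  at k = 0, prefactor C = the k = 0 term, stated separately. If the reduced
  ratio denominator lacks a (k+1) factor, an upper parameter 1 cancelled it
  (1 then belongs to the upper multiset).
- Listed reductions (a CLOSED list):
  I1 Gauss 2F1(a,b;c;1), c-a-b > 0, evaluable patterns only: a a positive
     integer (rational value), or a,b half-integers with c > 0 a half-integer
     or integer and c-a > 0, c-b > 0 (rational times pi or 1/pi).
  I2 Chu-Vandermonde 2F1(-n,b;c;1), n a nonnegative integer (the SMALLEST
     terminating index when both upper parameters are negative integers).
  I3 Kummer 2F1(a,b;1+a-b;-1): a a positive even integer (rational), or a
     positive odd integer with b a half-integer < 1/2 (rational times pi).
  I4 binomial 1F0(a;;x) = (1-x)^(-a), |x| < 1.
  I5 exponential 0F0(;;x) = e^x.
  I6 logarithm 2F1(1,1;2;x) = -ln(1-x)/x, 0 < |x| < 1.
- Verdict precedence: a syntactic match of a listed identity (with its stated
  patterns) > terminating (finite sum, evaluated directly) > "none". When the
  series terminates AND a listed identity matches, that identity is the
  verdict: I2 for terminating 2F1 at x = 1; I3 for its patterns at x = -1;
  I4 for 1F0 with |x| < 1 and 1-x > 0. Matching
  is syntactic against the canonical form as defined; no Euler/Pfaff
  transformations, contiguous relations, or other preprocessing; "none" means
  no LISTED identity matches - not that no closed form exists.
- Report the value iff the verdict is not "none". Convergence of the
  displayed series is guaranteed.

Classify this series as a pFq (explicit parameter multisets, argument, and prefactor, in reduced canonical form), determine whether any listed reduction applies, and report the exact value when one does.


Key step: t_0 being \frac{11}{8}, (1)_k (C = 11/8) is k! itself.
Consecutive-term ratio: r(k) = \frac{5}{8} * 1 / [(k+1)] - rational in k. x = \frac{5}{8}; t_0 = \frac{11}{8}; negate the roots.

Prefactor \frac{11}{8}, argument \frac{5}{8}: 0F0 with upper {-} over lower {-}. Verdict: the I5 exponential reduction fires (the 0F0 exponential series at x = \frac{5}{8}). Sum: \frac{11}{8} \cdot e^{\frac{5}{8}}.


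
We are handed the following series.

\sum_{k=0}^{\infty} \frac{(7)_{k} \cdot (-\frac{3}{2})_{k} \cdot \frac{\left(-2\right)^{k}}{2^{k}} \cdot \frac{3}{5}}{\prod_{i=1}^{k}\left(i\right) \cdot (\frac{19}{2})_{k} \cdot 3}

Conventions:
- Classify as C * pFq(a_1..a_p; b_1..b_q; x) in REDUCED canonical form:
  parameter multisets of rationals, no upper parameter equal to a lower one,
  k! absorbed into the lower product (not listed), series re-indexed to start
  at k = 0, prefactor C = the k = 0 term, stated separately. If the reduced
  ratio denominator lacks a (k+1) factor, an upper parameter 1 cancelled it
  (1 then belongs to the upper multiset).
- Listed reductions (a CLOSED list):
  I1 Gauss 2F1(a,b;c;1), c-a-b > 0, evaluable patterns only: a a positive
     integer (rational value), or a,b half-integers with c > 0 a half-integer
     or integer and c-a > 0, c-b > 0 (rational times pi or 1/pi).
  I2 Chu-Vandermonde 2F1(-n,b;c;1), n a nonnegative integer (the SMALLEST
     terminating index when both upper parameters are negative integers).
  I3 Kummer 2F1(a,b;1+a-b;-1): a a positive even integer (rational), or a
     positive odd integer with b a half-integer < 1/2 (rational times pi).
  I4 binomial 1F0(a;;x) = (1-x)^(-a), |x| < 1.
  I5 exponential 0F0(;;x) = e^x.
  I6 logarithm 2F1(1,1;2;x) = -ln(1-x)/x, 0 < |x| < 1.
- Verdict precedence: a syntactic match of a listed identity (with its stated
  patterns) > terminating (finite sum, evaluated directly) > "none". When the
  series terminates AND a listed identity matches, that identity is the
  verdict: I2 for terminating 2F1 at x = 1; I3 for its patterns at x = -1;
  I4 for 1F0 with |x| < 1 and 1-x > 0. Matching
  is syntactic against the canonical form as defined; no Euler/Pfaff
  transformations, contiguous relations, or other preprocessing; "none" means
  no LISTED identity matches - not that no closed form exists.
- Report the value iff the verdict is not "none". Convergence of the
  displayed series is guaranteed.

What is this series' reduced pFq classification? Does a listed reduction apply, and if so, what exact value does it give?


Classification (C = \frac{1}{5}): 2F1 with upper {-\frac{3}{2}, 7}, lower {\frac{19}{2}}, argument x = -1. Verdict at x = -1: Kummer (I3) matches (x = -1; c = \frac{19}{2} equals 1+a-b for upper {-\frac{3}{2}, 7}: listed pattern). Exact value: \frac{153153}{1048576} \cdot \pi.

Key step: from the first term \frac{1}{5}: the two k-th powers (C = 1/5) combine into one argument.
Adjacent-term ratio: r(k) = -1 * (k-\frac{3}{2}) (k+7) / [(k+\frac{19}{2}) (k+1)] - rational in k. x = -1; t_0 = \frac{1}{5}; negate the roots.


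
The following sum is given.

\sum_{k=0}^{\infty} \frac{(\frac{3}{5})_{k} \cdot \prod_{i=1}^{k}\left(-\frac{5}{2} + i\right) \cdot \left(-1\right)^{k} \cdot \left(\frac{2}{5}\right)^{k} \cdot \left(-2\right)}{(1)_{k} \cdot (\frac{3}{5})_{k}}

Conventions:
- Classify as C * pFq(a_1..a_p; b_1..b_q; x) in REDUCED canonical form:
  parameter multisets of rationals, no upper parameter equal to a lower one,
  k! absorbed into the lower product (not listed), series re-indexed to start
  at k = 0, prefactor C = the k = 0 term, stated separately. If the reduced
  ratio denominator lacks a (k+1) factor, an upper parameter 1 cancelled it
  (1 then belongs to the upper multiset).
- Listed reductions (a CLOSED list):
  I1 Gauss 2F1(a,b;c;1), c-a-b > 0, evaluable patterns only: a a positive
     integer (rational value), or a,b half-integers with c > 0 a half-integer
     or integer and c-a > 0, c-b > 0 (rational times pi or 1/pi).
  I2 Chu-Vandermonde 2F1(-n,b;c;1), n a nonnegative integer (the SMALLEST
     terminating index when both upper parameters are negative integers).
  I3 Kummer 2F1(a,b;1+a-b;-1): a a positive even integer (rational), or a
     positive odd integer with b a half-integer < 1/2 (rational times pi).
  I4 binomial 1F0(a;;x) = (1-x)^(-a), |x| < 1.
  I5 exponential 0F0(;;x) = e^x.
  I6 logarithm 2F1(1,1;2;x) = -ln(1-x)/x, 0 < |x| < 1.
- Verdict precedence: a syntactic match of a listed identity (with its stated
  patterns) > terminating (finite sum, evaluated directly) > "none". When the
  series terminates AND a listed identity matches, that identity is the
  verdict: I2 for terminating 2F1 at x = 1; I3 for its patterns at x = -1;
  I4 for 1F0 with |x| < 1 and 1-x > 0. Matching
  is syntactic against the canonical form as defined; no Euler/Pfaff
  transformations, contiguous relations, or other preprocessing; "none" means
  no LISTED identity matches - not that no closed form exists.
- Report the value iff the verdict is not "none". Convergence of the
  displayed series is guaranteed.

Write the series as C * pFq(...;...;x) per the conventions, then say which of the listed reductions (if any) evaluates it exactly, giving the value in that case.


Key observation: from the first term -2: the running product (C = -2, x = -2/5) telescopes to a rising factorial.
Adjacent-term ratio: r(k) = -\frac{2}{5} * (k-\frac{3}{2}) / [(k+1)] ; factor over Q: parameters, x = -\frac{2}{5}, and C = -2.

With C = -2: the canonical form is 1F0(-\frac{3}{2}; -; -\frac{2}{5}). Verdict at x = -\frac{2}{5}: binomial (I4) matches (the 1F0 binomial series: exponent 3/2, x = -\frac{2}{5}). Its exact value is \left(-2\right) \cdot \left(\frac{7}{5}\right)^{\frac{3}{2}}.
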